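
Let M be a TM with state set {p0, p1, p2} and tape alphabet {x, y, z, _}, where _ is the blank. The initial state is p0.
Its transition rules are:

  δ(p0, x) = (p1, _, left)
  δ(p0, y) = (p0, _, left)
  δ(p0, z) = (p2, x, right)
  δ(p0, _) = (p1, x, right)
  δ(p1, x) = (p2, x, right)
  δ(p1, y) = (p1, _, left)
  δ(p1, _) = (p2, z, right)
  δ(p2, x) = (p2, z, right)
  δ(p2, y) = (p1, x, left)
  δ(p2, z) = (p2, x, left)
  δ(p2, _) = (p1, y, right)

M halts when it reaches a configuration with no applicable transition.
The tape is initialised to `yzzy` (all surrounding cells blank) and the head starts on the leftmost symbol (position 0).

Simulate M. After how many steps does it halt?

state=p0 head=0 tape=__[y]zzy   (p0,y)→(p0,_,left)
state=p0 head=-1 tape=_[_]_zzy   (p0,_)→(p1,x,right)
state=p1 head=0 tape=_x[_]zzy   (p1,_)→(p2,z,right)
state=p2 head=1 tape=_xz[z]zy   (p2,z)→(p2,x,left)
state=p2 head=0 tape=_x[z]xzy   (p2,z)→(p2,x,left)
state=p2 head=-1 tape=_[x]xxzy   (p2,x)→(p2,z,right)
state=p2 head=0 tape=_z[x]xzy   (p2,x)→(p2,z,right)
state=p2 head=1 tape=_zz[x]zy   (p2,x)→(p2,z,right)
state=p2 head=2 tape=_zzz[z]y   (p2,z)→(p2,x,left)
state=p2 head=1 tape=_zz[z]xy   (p2,z)→(p2,x,left)
state=p2 head=0 tape=_z[z]xxy   (p2,z)→(p2,x,left)
state=p2 head=-1 tape=_[z]xxxy   (p2,z)→(p2,x,left)
state=p2 head=-2 tape=[_]xxxxy   (p2,_)→(p1,y,right)
state=p1 head=-1 tape=y[x]xxxy   (p1,x)→(p2,x,right)
state=p2 head=0 tape=yx[x]xxy   (p2,x)→(p2,z,right)
state=p2 head=1 tape=yxz[x]xy   (p2,x)→(p2,z,right)
state=p2 head=2 tape=yxzz[x]y   (p2,x)→(p2,z,right)
state=p2 head=3 tape=yxzzz[y]   (p2,y)→(p1,x,left)
state=p1 head=2 tape=yxzz[z]x
M halts after 18 transitions.

18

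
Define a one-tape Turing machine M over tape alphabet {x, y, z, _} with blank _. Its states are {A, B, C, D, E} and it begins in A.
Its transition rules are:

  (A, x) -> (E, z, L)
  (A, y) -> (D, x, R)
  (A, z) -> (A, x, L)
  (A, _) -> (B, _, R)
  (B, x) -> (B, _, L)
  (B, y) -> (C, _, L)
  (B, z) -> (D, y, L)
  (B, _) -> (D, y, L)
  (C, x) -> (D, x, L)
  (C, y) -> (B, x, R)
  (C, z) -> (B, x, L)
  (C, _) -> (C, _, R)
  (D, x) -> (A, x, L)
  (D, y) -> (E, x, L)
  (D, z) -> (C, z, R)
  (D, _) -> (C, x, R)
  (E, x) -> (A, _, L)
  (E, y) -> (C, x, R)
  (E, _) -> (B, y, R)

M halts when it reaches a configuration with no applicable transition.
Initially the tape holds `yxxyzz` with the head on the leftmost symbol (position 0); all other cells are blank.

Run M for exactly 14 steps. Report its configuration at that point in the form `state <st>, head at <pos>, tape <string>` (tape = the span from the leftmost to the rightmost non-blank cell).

state B, head at 0, tape x_xyzz

state=A head=0 tape=___[y]xxyzz   (A,y)→(D,x,R)
state=D head=1 tape=___x[x]xyzz   (D,x)→(A,x,L)
state=A head=0 tape=___[x]xxyzz   (A,x)→(E,z,L)
state=E head=-1 tape=__[_]zxxyzz   (E,_)→(B,y,R)
state=B head=0 tape=__y[z]xxyzz   (B,z)→(D,y,L)
state=D head=-1 tape=__[y]yxxyzz   (D,y)→(E,x,L)
state=E head=-2 tape=_[_]xyxxyzz   (E,_)→(B,y,R)
state=B head=-1 tape=_y[x]yxxyzz   (B,x)→(B,_,L)
state=B head=-2 tape=_[y]_yxxyzz   (B,y)→(C,_,L)
state=C head=-3 tape=[_]__yxxyzz   (C,_)→(C,_,R)
state=C head=-2 tape=_[_]_yxxyzz   (C,_)→(C,_,R)
state=C head=-1 tape=__[_]yxxyzz   (C,_)→(C,_,R)
state=C head=0 tape=___[y]xxyzz   (C,y)→(B,x,R)
state=B head=1 tape=___x[x]xyzz   (B,x)→(B,_,L)
state=B head=0 tape=___[x]_xyzz
After 14 steps: state B, head at 0, tape x_xyzz.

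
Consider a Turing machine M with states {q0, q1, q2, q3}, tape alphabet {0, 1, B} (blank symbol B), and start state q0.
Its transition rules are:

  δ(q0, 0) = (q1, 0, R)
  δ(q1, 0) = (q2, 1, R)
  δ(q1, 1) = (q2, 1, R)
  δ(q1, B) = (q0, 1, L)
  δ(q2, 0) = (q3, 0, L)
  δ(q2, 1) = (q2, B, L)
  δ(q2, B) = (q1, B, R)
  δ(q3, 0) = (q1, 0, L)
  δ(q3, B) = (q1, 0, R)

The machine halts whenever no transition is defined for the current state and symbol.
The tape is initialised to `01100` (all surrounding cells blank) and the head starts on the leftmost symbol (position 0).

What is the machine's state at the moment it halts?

q0

state=q0 head=0 tape=B[0]1100   (q0,0)→(q1,0,R)
state=q1 head=1 tape=B0[1]100   (q1,1)→(q2,1,R)
state=q2 head=2 tape=B01[1]00   (q2,1)→(q2,B,L)
state=q2 head=1 tape=B0[1]B00   (q2,1)→(q2,B,L)
state=q2 head=0 tape=B[0]BB00   (q2,0)→(q3,0,L)
state=q3 head=-1 tape=[B]0BB00   (q3,B)→(q1,0,R)
state=q1 head=0 tape=0[0]BB00   (q1,0)→(q2,1,R)
state=q2 head=1 tape=01[B]B00   (q2,B)→(q1,B,R)
state=q1 head=2 tape=01B[B]00   (q1,B)→(q0,1,L)
state=q0 head=1 tape=01[B]100
No transition is defined for (q0, B); M halts in state q0.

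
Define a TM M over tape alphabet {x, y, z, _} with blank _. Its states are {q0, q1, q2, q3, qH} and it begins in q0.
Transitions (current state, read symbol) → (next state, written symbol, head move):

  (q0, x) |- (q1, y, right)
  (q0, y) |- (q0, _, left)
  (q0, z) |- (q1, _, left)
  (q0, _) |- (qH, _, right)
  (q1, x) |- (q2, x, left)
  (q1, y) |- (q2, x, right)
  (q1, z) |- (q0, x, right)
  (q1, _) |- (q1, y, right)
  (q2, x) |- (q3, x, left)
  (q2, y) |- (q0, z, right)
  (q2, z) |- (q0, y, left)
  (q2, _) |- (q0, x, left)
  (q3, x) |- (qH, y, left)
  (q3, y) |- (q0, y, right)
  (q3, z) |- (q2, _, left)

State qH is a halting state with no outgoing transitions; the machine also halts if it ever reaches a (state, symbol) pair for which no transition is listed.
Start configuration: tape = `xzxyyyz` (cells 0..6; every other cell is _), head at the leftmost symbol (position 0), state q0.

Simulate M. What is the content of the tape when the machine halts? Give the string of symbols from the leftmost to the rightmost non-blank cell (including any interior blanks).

q0 | [x]zxyyyz__   read x → write y, move right, go to q1
q1 | y[z]xyyyz__   read z → write x, move right, go to q0
q0 | yx[x]yyyz__   read x → write y, move right, go to q1
q1 | yxy[y]yyz__   read y → write x, move right, go to q2
q2 | yxyx[y]yz__   read y → write z, move right, go to q0
q0 | yxyxz[y]z__   read y → write _, move left, go to q0
q0 | yxyx[z]_z__   read z → write _, move left, go to q1
q1 | yxy[x]__z__   read x → write x, move left, go to q2
q2 | yx[y]x__z__   read y → write z, move right, go to q0
q0 | yxz[x]__z__   read x → write y, move right, go to q1
q1 | yxzy[_]_z__   read _ → write y, move right, go to q1
q1 | yxzyy[_]z__   read _ → write y, move right, go to q1
q1 | yxzyyy[z]__   read z → write x, move right, go to q0
q0 | yxzyyyx[_]_   read _ → write _, move right, go to qH
qH | yxzyyyx_[_]
The non-blank tape span at halt is yxzyyyx.

yxzyyyx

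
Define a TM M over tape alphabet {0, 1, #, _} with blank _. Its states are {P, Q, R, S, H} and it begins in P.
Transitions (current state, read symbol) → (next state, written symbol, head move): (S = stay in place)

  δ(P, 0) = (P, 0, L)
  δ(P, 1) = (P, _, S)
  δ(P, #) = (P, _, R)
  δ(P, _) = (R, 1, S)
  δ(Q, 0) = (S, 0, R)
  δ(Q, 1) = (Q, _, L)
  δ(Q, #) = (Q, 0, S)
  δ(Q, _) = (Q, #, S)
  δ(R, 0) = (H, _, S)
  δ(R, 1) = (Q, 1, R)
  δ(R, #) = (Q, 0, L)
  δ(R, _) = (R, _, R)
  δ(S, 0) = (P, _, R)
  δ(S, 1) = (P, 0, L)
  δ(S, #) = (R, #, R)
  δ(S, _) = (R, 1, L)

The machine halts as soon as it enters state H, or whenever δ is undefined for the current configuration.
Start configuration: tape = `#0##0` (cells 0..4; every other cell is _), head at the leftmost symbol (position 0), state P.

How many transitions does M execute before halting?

P | [#]0##0_   read # → write _, move R, go to P
P | _[0]##0_   read 0 → write 0, move L, go to P
P | [_]0##0_   read _ → write 1, move S, go to R
R | [1]0##0_   read 1 → write 1, move R, go to Q
Q | 1[0]##0_   read 0 → write 0, move R, go to S
S | 10[#]#0_   read # → write #, move R, go to R
R | 10#[#]0_   read # → write 0, move L, go to Q
Q | 10[#]00_   read # → write 0, move S, go to Q
Q | 10[0]00_   read 0 → write 0, move R, go to S
S | 100[0]0_   read 0 → write _, move R, go to P
P | 100_[0]_   read 0 → write 0, move L, go to P
P | 100[_]0_   read _ → write 1, move S, go to R
R | 100[1]0_   read 1 → write 1, move R, go to Q
Q | 1001[0]_   read 0 → write 0, move R, go to S
S | 10010[_]   read _ → write 1, move L, go to R
R | 1001[0]1   read 0 → write _, move S, go to H
H | 1001[_]1
M halts after 16 transitions.

16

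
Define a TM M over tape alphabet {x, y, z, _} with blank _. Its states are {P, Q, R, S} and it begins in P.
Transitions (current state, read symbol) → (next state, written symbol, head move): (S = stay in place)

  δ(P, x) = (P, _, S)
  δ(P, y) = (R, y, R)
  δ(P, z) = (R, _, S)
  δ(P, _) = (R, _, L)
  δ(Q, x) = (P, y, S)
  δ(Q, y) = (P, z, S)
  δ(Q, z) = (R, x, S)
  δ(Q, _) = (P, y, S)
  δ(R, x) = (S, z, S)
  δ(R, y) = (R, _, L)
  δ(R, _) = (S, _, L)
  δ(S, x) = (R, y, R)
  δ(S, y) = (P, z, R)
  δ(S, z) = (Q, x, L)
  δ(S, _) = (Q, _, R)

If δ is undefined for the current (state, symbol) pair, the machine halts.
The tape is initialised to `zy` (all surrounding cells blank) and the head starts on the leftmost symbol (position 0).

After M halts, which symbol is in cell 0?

P | __[z]y   read z → write _, move S, go to R
R | __[_]y   read _ → write _, move L, go to S
S | _[_]_y   read _ → write _, move R, go to Q
Q | __[_]y   read _ → write y, move S, go to P
P | __[y]y   read y → write y, move R, go to R
R | __y[y]   read y → write _, move L, go to R
R | __[y]_   read y → write _, move L, go to R
R | _[_]__   read _ → write _, move L, go to S
S | [_]___   read _ → write _, move R, go to Q
Q | _[_]__   read _ → write y, move S, go to P
P | _[y]__   read y → write y, move R, go to R
R | _y[_]_   read _ → write _, move L, go to S
S | _[y]__   read y → write z, move R, go to P
P | _z[_]_   read _ → write _, move L, go to R
R | _[z]__
Cell 0 holds _ when M halts.

_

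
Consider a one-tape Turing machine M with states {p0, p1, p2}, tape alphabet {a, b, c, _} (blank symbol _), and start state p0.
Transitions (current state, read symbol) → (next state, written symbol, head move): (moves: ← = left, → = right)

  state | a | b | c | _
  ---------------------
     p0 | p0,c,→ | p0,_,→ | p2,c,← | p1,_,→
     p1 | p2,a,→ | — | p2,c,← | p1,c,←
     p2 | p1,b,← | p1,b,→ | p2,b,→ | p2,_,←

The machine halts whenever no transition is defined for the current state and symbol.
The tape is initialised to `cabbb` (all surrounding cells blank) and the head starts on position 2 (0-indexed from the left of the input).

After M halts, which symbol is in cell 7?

p0 | ca[b]bb___   read b → write _, move →, go to p0
p0 | ca_[b]b___   read b → write _, move →, go to p0
p0 | ca__[b]___   read b → write _, move →, go to p0
p0 | ca___[_]__   read _ → write _, move →, go to p1
p1 | ca____[_]_   read _ → write c, move ←, go to p1
p1 | ca___[_]c_   read _ → write c, move ←, go to p1
p1 | ca__[_]cc_   read _ → write c, move ←, go to p1
p1 | ca_[_]ccc_   read _ → write c, move ←, go to p1
p1 | ca[_]cccc_   read _ → write c, move ←, go to p1
p1 | c[a]ccccc_   read a → write a, move →, go to p2
p2 | ca[c]cccc_   read c → write b, move →, go to p2
p2 | cab[c]ccc_   read c → write b, move →, go to p2
p2 | cabb[c]cc_   read c → write b, move →, go to p2
p2 | cabbb[c]c_   read c → write b, move →, go to p2
p2 | cabbbb[c]_   read c → write b, move →, go to p2
p2 | cabbbbb[_]   read _ → write _, move ←, go to p2
p2 | cabbbb[b]_   read b → write b, move →, go to p1
p1 | cabbbbb[_]   read _ → write c, move ←, go to p1
p1 | cabbbb[b]c
Cell 7 holds c when M halts.

c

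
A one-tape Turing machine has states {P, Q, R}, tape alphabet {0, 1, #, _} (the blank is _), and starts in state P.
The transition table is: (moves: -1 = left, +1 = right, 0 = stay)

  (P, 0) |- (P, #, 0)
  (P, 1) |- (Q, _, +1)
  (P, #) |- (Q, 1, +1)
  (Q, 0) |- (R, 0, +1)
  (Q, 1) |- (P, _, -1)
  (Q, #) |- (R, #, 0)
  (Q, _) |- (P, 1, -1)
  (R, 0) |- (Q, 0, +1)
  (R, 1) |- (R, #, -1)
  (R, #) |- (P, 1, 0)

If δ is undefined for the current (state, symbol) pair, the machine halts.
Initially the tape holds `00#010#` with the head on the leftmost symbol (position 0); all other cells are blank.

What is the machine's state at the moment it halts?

state=P head=0 tape=[0]0#010#_   (P,0)→(P,#,0)
state=P head=0 tape=[#]0#010#_   (P,#)→(Q,1,+1)
state=Q head=1 tape=1[0]#010#_   (Q,0)→(R,0,+1)
state=R head=2 tape=10[#]010#_   (R,#)→(P,1,0)
state=P head=2 tape=10[1]010#_   (P,1)→(Q,_,+1)
state=Q head=3 tape=10_[0]10#_   (Q,0)→(R,0,+1)
state=R head=4 tape=10_0[1]0#_   (R,1)→(R,#,-1)
state=R head=3 tape=10_[0]#0#_   (R,0)→(Q,0,+1)
state=Q head=4 tape=10_0[#]0#_   (Q,#)→(R,#,0)
state=R head=4 tape=10_0[#]0#_   (R,#)→(P,1,0)
state=P head=4 tape=10_0[1]0#_   (P,1)→(Q,_,+1)
state=Q head=5 tape=10_0_[0]#_   (Q,0)→(R,0,+1)
state=R head=6 tape=10_0_0[#]_   (R,#)→(P,1,0)
state=P head=6 tape=10_0_0[1]_   (P,1)→(Q,_,+1)
state=Q head=7 tape=10_0_0_[_]   (Q,_)→(P,1,-1)
state=P head=6 tape=10_0_0[_]1
No transition is defined for (P, _); M halts in state P.

P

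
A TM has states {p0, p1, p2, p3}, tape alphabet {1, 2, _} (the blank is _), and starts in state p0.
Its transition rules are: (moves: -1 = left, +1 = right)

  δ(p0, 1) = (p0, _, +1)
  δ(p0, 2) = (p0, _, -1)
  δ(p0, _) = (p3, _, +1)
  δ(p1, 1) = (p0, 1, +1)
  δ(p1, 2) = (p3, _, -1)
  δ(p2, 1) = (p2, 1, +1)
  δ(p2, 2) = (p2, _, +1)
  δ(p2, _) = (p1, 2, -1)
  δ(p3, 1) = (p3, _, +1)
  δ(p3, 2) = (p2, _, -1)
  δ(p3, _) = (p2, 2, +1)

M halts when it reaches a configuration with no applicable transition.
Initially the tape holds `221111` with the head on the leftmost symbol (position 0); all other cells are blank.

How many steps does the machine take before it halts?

state=p0 head=0 tape=_[2]21111____   (p0,2)→(p0,_,-1)
state=p0 head=-1 tape=[_]_21111____   (p0,_)→(p3,_,+1)
state=p3 head=0 tape=_[_]21111____   (p3,_)→(p2,2,+1)
state=p2 head=1 tape=_2[2]1111____   (p2,2)→(p2,_,+1)
state=p2 head=2 tape=_2_[1]111____   (p2,1)→(p2,1,+1)
state=p2 head=3 tape=_2_1[1]11____   (p2,1)→(p2,1,+1)
state=p2 head=4 tape=_2_11[1]1____   (p2,1)→(p2,1,+1)
state=p2 head=5 tape=_2_111[1]____   (p2,1)→(p2,1,+1)
state=p2 head=6 tape=_2_1111[_]___   (p2,_)→(p1,2,-1)
state=p1 head=5 tape=_2_111[1]2___   (p1,1)→(p0,1,+1)
state=p0 head=6 tape=_2_1111[2]___   (p0,2)→(p0,_,-1)
state=p0 head=5 tape=_2_111[1]____   (p0,1)→(p0,_,+1)
state=p0 head=6 tape=_2_111_[_]___   (p0,_)→(p3,_,+1)
state=p3 head=7 tape=_2_111__[_]__   (p3,_)→(p2,2,+1)
state=p2 head=8 tape=_2_111__2[_]_   (p2,_)→(p1,2,-1)
state=p1 head=7 tape=_2_111__[2]2_   (p1,2)→(p3,_,-1)
state=p3 head=6 tape=_2_111_[_]_2_   (p3,_)→(p2,2,+1)
state=p2 head=7 tape=_2_111_2[_]2_   (p2,_)→(p1,2,-1)
state=p1 head=6 tape=_2_111_[2]22_   (p1,2)→(p3,_,-1)
state=p3 head=5 tape=_2_111[_]_22_   (p3,_)→(p2,2,+1)
state=p2 head=6 tape=_2_1112[_]22_   (p2,_)→(p1,2,-1)
state=p1 head=5 tape=_2_111[2]222_   (p1,2)→(p3,_,-1)
state=p3 head=4 tape=_2_11[1]_222_   (p3,1)→(p3,_,+1)
state=p3 head=5 tape=_2_11_[_]222_   (p3,_)→(p2,2,+1)
state=p2 head=6 tape=_2_11_2[2]22_   (p2,2)→(p2,_,+1)
state=p2 head=7 tape=_2_11_2_[2]2_   (p2,2)→(p2,_,+1)
state=p2 head=8 tape=_2_11_2__[2]_   (p2,2)→(p2,_,+1)
state=p2 head=9 tape=_2_11_2___[_]   (p2,_)→(p1,2,-1)
state=p1 head=8 tape=_2_11_2__[_]2
M halts after 28 transitions.

28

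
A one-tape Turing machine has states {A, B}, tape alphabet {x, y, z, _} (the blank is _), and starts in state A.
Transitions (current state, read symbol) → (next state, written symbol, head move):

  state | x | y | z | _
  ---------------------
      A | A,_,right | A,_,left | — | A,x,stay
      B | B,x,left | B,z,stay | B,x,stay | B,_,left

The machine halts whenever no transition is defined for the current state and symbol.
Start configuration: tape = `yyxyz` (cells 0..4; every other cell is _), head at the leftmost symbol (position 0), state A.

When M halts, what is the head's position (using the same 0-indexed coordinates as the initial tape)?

4

state=A head=0 tape=_[y]yxyz   (A,y)→(A,_,left)
state=A head=-1 tape=[_]_yxyz   (A,_)→(A,x,stay)
state=A head=-1 tape=[x]_yxyz   (A,x)→(A,_,right)
state=A head=0 tape=_[_]yxyz   (A,_)→(A,x,stay)
state=A head=0 tape=_[x]yxyz   (A,x)→(A,_,right)
state=A head=1 tape=__[y]xyz   (A,y)→(A,_,left)
state=A head=0 tape=_[_]_xyz   (A,_)→(A,x,stay)
state=A head=0 tape=_[x]_xyz   (A,x)→(A,_,right)
state=A head=1 tape=__[_]xyz   (A,_)→(A,x,stay)
state=A head=1 tape=__[x]xyz   (A,x)→(A,_,right)
state=A head=2 tape=___[x]yz   (A,x)→(A,_,right)
state=A head=3 tape=____[y]z   (A,y)→(A,_,left)
state=A head=2 tape=___[_]_z   (A,_)→(A,x,stay)
state=A head=2 tape=___[x]_z   (A,x)→(A,_,right)
state=A head=3 tape=____[_]z   (A,_)→(A,x,stay)
state=A head=3 tape=____[x]z   (A,x)→(A,_,right)
state=A head=4 tape=_____[z]
At halt the head is at cell 4.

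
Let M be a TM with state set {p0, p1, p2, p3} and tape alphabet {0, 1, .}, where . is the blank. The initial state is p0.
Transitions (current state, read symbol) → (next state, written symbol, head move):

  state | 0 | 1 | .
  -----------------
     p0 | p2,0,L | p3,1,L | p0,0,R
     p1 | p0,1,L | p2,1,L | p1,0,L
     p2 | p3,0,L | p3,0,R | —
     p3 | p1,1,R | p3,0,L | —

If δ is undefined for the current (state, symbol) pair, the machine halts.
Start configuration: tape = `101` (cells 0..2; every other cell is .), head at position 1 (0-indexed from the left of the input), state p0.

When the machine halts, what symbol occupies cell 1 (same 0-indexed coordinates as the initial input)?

p0 | .1[0]1   read 0 → write 0, move L, go to p2
p2 | .[1]01   read 1 → write 0, move R, go to p3
p3 | .0[0]1   read 0 → write 1, move R, go to p1
p1 | .01[1]   read 1 → write 1, move L, go to p2
p2 | .0[1]1   read 1 → write 0, move R, go to p3
p3 | .00[1]   read 1 → write 0, move L, go to p3
p3 | .0[0]0   read 0 → write 1, move R, go to p1
p1 | .01[0]   read 0 → write 1, move L, go to p0
p0 | .0[1]1   read 1 → write 1, move L, go to p3
p3 | .[0]11   read 0 → write 1, move R, go to p1
p1 | .1[1]1   read 1 → write 1, move L, go to p2
p2 | .[1]11   read 1 → write 0, move R, go to p3
p3 | .0[1]1   read 1 → write 0, move L, go to p3
p3 | .[0]01   read 0 → write 1, move R, go to p1
p1 | .1[0]1   read 0 → write 1, move L, go to p0
p0 | .[1]11   read 1 → write 1, move L, go to p3
p3 | [.]111
Cell 1 holds 1 when M halts.

1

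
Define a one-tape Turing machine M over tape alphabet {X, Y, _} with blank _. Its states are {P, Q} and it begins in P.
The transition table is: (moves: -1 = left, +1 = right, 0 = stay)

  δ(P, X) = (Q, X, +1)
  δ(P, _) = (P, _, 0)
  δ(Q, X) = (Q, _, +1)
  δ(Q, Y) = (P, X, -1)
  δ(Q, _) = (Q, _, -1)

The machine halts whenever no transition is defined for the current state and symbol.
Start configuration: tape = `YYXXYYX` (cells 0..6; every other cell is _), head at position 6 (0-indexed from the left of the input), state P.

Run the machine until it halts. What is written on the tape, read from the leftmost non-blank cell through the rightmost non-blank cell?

YYXXYX

state=P head=6 tape=YYXXYY[X]_   (P,X)→(Q,X,+1)
state=Q head=7 tape=YYXXYYX[_]   (Q,_)→(Q,_,-1)
state=Q head=6 tape=YYXXYY[X]_   (Q,X)→(Q,_,+1)
state=Q head=7 tape=YYXXYY_[_]   (Q,_)→(Q,_,-1)
state=Q head=6 tape=YYXXYY[_]_   (Q,_)→(Q,_,-1)
state=Q head=5 tape=YYXXY[Y]__   (Q,Y)→(P,X,-1)
state=P head=4 tape=YYXX[Y]X__
The non-blank tape span at halt is YYXXYX.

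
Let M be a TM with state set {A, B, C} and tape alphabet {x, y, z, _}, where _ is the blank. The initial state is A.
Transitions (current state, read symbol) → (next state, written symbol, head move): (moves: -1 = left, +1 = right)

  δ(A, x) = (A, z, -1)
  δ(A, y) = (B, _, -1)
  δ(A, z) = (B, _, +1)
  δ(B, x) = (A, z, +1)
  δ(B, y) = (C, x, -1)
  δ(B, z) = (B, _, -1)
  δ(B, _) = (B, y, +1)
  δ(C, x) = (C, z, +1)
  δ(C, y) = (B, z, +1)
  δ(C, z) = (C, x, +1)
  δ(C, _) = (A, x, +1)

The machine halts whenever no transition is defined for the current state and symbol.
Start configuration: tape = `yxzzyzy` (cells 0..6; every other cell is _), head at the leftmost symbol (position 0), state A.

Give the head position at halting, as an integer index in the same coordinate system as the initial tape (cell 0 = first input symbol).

6

A | _[y]xzzyzy   read y → write _, move -1, go to B
B | [_]_xzzyzy   read _ → write y, move +1, go to B
B | y[_]xzzyzy   read _ → write y, move +1, go to B
B | yy[x]zzyzy   read x → write z, move +1, go to A
A | yyz[z]zyzy   read z → write _, move +1, go to B
B | yyz_[z]yzy   read z → write _, move -1, go to B
B | yyz[_]_yzy   read _ → write y, move +1, go to B
B | yyzy[_]yzy   read _ → write y, move +1, go to B
B | yyzyy[y]zy   read y → write x, move -1, go to C
C | yyzy[y]xzy   read y → write z, move +1, go to B
B | yyzyz[x]zy   read x → write z, move +1, go to A
A | yyzyzz[z]y   read z → write _, move +1, go to B
B | yyzyzz_[y]   read y → write x, move -1, go to C
C | yyzyzz[_]x   read _ → write x, move +1, go to A
A | yyzyzzx[x]   read x → write z, move -1, go to A
A | yyzyzz[x]z   read x → write z, move -1, go to A
A | yyzyz[z]zz   read z → write _, move +1, go to B
B | yyzyz_[z]z   read z → write _, move -1, go to B
B | yyzyz[_]_z   read _ → write y, move +1, go to B
B | yyzyzy[_]z   read _ → write y, move +1, go to B
B | yyzyzyy[z]   read z → write _, move -1, go to B
B | yyzyzy[y]_   read y → write x, move -1, go to C
C | yyzyz[y]x_   read y → write z, move +1, go to B
B | yyzyzz[x]_   read x → write z, move +1, go to A
A | yyzyzzz[_]
At halt the head is at cell 6.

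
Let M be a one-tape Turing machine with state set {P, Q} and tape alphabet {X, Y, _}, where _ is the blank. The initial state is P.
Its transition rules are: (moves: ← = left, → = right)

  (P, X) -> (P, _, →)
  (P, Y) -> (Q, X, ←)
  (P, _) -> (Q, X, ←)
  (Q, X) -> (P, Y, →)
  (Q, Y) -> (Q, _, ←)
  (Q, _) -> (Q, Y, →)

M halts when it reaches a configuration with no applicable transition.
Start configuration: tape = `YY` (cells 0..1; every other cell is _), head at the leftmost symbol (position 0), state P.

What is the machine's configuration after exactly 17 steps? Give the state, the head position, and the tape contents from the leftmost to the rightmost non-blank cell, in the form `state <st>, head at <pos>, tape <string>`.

state=P head=0 tape=___[Y]Y_   (P,Y)→(Q,X,←)
state=Q head=-1 tape=__[_]XY_   (Q,_)→(Q,Y,→)
state=Q head=0 tape=__Y[X]Y_   (Q,X)→(P,Y,→)
state=P head=1 tape=__YY[Y]_   (P,Y)→(Q,X,←)
state=Q head=0 tape=__Y[Y]X_   (Q,Y)→(Q,_,←)
state=Q head=-1 tape=__[Y]_X_   (Q,Y)→(Q,_,←)
state=Q head=-2 tape=_[_]__X_   (Q,_)→(Q,Y,→)
state=Q head=-1 tape=_Y[_]_X_   (Q,_)→(Q,Y,→)
state=Q head=0 tape=_YY[_]X_   (Q,_)→(Q,Y,→)
state=Q head=1 tape=_YYY[X]_   (Q,X)→(P,Y,→)
state=P head=2 tape=_YYYY[_]   (P,_)→(Q,X,←)
state=Q head=1 tape=_YYY[Y]X   (Q,Y)→(Q,_,←)
state=Q head=0 tape=_YY[Y]_X   (Q,Y)→(Q,_,←)
state=Q head=-1 tape=_Y[Y]__X   (Q,Y)→(Q,_,←)
state=Q head=-2 tape=_[Y]___X   (Q,Y)→(Q,_,←)
state=Q head=-3 tape=[_]____X   (Q,_)→(Q,Y,→)
state=Q head=-2 tape=Y[_]___X   (Q,_)→(Q,Y,→)
state=Q head=-1 tape=YY[_]__X
After 17 steps: state Q, head at -1, tape YY___X.

state Q, head at -1, tape YY___X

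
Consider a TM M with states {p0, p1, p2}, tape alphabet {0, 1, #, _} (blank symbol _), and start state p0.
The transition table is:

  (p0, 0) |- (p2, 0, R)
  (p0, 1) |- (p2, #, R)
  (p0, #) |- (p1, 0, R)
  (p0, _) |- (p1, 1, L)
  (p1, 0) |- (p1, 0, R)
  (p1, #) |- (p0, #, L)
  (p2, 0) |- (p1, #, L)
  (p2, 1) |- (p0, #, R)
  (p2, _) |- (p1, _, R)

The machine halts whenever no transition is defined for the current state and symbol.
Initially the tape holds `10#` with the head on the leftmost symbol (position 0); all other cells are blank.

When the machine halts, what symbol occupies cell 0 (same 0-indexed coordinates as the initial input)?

#

state=p0 head=0 tape=__[1]0#   (p0,1)→(p2,#,R)
state=p2 head=1 tape=__#[0]#   (p2,0)→(p1,#,L)
state=p1 head=0 tape=__[#]##   (p1,#)→(p0,#,L)
state=p0 head=-1 tape=_[_]###   (p0,_)→(p1,1,L)
state=p1 head=-2 tape=[_]1###
Cell 0 holds # when M halts.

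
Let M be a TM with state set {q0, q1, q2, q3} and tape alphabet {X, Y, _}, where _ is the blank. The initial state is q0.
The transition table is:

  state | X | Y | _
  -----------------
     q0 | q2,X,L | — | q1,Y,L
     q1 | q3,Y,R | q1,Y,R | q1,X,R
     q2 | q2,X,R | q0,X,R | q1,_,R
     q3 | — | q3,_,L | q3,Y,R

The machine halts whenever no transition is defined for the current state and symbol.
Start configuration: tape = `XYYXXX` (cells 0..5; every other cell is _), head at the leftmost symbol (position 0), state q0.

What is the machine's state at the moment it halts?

q3

q0 | __[X]YYXXX   read X → write X, move L, go to q2
q2 | _[_]XYYXXX   read _ → write _, move R, go to q1
q1 | __[X]YYXXX   read X → write Y, move R, go to q3
q3 | __Y[Y]YXXX   read Y → write _, move L, go to q3
q3 | __[Y]_YXXX   read Y → write _, move L, go to q3
q3 | _[_]__YXXX   read _ → write Y, move R, go to q3
q3 | _Y[_]_YXXX   read _ → write Y, move R, go to q3
q3 | _YY[_]YXXX   read _ → write Y, move R, go to q3
q3 | _YYY[Y]XXX   read Y → write _, move L, go to q3
q3 | _YY[Y]_XXX   read Y → write _, move L, go to q3
q3 | _Y[Y]__XXX   read Y → write _, move L, go to q3
q3 | _[Y]___XXX   read Y → write _, move L, go to q3
q3 | [_]____XXX   read _ → write Y, move R, go to q3
q3 | Y[_]___XXX   read _ → write Y, move R, go to q3
q3 | YY[_]__XXX   read _ → write Y, move R, go to q3
q3 | YYY[_]_XXX   read _ → write Y, move R, go to q3
q3 | YYYY[_]XXX   read _ → write Y, move R, go to q3
q3 | YYYYY[X]XX
No transition is defined for (q3, X); M halts in state q3.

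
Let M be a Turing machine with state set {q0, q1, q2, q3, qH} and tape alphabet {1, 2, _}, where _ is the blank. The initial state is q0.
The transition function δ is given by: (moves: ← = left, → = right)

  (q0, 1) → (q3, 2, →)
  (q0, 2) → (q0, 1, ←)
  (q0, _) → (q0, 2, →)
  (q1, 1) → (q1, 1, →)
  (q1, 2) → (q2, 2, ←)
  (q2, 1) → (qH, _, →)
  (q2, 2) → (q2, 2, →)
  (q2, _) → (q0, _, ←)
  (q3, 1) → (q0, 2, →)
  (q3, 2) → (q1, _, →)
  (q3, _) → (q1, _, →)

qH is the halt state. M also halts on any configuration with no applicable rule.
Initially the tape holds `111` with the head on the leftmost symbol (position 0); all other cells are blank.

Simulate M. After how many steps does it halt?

q0 | [1]11__   read 1 → write 2, move →, go to q3
q3 | 2[1]1__   read 1 → write 2, move →, go to q0
q0 | 22[1]__   read 1 → write 2, move →, go to q3
q3 | 222[_]_   read _ → write _, move →, go to q1
q1 | 222_[_]
M halts after 4 transitions.

4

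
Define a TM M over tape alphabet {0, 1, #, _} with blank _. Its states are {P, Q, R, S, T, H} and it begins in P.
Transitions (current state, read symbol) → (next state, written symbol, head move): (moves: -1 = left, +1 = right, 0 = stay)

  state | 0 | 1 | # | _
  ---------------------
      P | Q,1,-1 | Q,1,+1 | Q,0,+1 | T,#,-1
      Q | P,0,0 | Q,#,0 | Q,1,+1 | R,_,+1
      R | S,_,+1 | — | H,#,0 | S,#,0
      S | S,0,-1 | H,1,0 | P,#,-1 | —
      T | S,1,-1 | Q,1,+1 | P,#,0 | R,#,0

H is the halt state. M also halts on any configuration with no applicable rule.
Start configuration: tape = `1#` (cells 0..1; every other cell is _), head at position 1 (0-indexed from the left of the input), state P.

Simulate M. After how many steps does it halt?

P | 1[#]__   read # → write 0, move +1, go to Q
Q | 10[_]_   read _ → write _, move +1, go to R
R | 10_[_]   read _ → write #, move 0, go to S
S | 10_[#]   read # → write #, move -1, go to P
P | 10[_]#   read _ → write #, move -1, go to T
T | 1[0]##   read 0 → write 1, move -1, go to S
S | [1]1##   read 1 → write 1, move 0, go to H
H | [1]1##
M halts after 7 transitions.

7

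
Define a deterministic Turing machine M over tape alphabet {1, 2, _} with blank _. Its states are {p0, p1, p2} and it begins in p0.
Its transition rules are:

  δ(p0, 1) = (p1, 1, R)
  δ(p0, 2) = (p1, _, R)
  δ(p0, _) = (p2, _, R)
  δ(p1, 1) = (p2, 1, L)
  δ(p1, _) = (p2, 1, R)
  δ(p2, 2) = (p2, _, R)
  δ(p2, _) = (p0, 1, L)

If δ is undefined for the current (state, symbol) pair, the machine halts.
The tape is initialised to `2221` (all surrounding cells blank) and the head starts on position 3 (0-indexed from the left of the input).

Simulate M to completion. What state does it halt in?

p2

p0 | 222[1]__   read 1 → write 1, move R, go to p1
p1 | 2221[_]_   read _ → write 1, move R, go to p2
p2 | 22211[_]   read _ → write 1, move L, go to p0
p0 | 2221[1]1   read 1 → write 1, move R, go to p1
p1 | 22211[1]   read 1 → write 1, move L, go to p2
p2 | 2221[1]1
No transition is defined for (p2, 1); M halts in state p2.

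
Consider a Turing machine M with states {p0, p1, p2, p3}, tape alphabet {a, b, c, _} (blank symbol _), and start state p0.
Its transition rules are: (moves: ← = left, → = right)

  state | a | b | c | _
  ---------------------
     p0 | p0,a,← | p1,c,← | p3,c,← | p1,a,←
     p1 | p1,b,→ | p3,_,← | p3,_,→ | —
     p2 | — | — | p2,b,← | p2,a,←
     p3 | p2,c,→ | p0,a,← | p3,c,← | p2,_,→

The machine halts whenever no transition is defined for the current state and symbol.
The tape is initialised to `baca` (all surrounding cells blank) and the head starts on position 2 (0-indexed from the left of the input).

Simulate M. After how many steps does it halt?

4

p0 | ba[c]a   read c → write c, move ←, go to p3
p3 | b[a]ca   read a → write c, move →, go to p2
p2 | bc[c]a   read c → write b, move ←, go to p2
p2 | b[c]ba   read c → write b, move ←, go to p2
p2 | [b]bba
M halts after 4 transitions.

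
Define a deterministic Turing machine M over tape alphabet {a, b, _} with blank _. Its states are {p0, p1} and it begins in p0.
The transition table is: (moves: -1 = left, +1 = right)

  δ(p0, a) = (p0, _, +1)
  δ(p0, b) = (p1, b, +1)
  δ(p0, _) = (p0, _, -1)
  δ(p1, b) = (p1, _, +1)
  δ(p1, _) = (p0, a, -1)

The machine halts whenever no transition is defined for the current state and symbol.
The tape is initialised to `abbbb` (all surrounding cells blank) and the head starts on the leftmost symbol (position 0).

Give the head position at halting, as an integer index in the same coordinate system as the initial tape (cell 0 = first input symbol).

2

p0 | [a]bbbb_   read a → write _, move +1, go to p0
p0 | _[b]bbb_   read b → write b, move +1, go to p1
p1 | _b[b]bb_   read b → write _, move +1, go to p1
p1 | _b_[b]b_   read b → write _, move +1, go to p1
p1 | _b__[b]_   read b → write _, move +1, go to p1
p1 | _b___[_]   read _ → write a, move -1, go to p0
p0 | _b__[_]a   read _ → write _, move -1, go to p0
p0 | _b_[_]_a   read _ → write _, move -1, go to p0
p0 | _b[_]__a   read _ → write _, move -1, go to p0
p0 | _[b]___a   read b → write b, move +1, go to p1
p1 | _b[_]__a   read _ → write a, move -1, go to p0
p0 | _[b]a__a   read b → write b, move +1, go to p1
p1 | _b[a]__a
At halt the head is at cell 2.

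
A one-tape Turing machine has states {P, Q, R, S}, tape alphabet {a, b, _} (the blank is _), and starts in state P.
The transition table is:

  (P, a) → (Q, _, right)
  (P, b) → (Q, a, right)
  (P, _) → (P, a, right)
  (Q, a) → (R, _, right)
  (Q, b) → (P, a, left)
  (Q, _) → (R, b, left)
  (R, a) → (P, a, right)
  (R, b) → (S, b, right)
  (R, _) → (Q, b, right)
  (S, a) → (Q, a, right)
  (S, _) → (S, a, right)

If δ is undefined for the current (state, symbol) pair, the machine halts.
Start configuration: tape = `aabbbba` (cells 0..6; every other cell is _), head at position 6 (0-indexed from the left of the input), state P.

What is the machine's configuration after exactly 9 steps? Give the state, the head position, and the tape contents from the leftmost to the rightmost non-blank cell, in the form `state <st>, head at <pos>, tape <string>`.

state S, head at 9, tape aabbbba_bb

P | aabbbb[a]___   read a → write _, move right, go to Q
Q | aabbbb_[_]__   read _ → write b, move left, go to R
R | aabbbb[_]b__   read _ → write b, move right, go to Q
Q | aabbbbb[b]__   read b → write a, move left, go to P
P | aabbbb[b]a__   read b → write a, move right, go to Q
Q | aabbbba[a]__   read a → write _, move right, go to R
R | aabbbba_[_]_   read _ → write b, move right, go to Q
Q | aabbbba_b[_]   read _ → write b, move left, go to R
R | aabbbba_[b]b   read b → write b, move right, go to S
S | aabbbba_b[b]
After 9 steps: state S, head at 9, tape aabbbba_bb.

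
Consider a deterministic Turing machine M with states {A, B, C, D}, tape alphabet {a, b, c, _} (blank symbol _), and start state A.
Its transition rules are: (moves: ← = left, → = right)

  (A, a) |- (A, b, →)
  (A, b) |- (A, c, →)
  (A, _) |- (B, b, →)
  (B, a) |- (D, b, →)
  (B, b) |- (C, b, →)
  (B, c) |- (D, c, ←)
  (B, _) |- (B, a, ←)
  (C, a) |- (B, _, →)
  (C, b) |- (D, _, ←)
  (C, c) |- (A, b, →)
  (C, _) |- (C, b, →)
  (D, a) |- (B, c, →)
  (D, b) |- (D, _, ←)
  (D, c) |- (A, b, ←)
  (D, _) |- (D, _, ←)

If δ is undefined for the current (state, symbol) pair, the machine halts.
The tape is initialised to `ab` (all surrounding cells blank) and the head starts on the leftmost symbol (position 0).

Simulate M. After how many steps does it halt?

state=A head=0 tape=[a]b____   (A,a)→(A,b,→)
state=A head=1 tape=b[b]____   (A,b)→(A,c,→)
state=A head=2 tape=bc[_]___   (A,_)→(B,b,→)
state=B head=3 tape=bcb[_]__   (B,_)→(B,a,←)
state=B head=2 tape=bc[b]a__   (B,b)→(C,b,→)
state=C head=3 tape=bcb[a]__   (C,a)→(B,_,→)
state=B head=4 tape=bcb_[_]_   (B,_)→(B,a,←)
state=B head=3 tape=bcb[_]a_   (B,_)→(B,a,←)
state=B head=2 tape=bc[b]aa_   (B,b)→(C,b,→)
state=C head=3 tape=bcb[a]a_   (C,a)→(B,_,→)
state=B head=4 tape=bcb_[a]_   (B,a)→(D,b,→)
state=D head=5 tape=bcb_b[_]   (D,_)→(D,_,←)
state=D head=4 tape=bcb_[b]_   (D,b)→(D,_,←)
state=D head=3 tape=bcb[_]__   (D,_)→(D,_,←)
state=D head=2 tape=bc[b]___   (D,b)→(D,_,←)
state=D head=1 tape=b[c]____   (D,c)→(A,b,←)
state=A head=0 tape=[b]b____   (A,b)→(A,c,→)
state=A head=1 tape=c[b]____   (A,b)→(A,c,→)
state=A head=2 tape=cc[_]___   (A,_)→(B,b,→)
state=B head=3 tape=ccb[_]__   (B,_)→(B,a,←)
state=B head=2 tape=cc[b]a__   (B,b)→(C,b,→)
state=C head=3 tape=ccb[a]__   (C,a)→(B,_,→)
state=B head=4 tape=ccb_[_]_   (B,_)→(B,a,←)
state=B head=3 tape=ccb[_]a_   (B,_)→(B,a,←)
state=B head=2 tape=cc[b]aa_   (B,b)→(C,b,→)
state=C head=3 tape=ccb[a]a_   (C,a)→(B,_,→)
state=B head=4 tape=ccb_[a]_   (B,a)→(D,b,→)
state=D head=5 tape=ccb_b[_]   (D,_)→(D,_,←)
state=D head=4 tape=ccb_[b]_   (D,b)→(D,_,←)
state=D head=3 tape=ccb[_]__   (D,_)→(D,_,←)
state=D head=2 tape=cc[b]___   (D,b)→(D,_,←)
state=D head=1 tape=c[c]____   (D,c)→(A,b,←)
state=A head=0 tape=[c]b____
M halts after 32 transitions.

32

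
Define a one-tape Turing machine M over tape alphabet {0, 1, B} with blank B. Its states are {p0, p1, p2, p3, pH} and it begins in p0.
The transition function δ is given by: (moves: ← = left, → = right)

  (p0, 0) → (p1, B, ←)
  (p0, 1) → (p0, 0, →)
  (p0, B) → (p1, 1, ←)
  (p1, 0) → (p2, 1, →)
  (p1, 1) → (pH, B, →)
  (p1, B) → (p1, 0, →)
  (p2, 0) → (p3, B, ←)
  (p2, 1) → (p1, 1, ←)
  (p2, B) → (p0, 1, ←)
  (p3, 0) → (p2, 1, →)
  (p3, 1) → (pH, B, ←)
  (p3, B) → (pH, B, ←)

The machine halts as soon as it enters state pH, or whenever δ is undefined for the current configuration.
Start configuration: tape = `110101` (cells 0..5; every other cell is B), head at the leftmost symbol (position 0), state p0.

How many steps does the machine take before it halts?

p0 | [1]10101B   read 1 → write 0, move →, go to p0
p0 | 0[1]0101B   read 1 → write 0, move →, go to p0
p0 | 00[0]101B   read 0 → write B, move ←, go to p1
p1 | 0[0]B101B   read 0 → write 1, move →, go to p2
p2 | 01[B]101B   read B → write 1, move ←, go to p0
p0 | 0[1]1101B   read 1 → write 0, move →, go to p0
p0 | 00[1]101B   read 1 → write 0, move →, go to p0
p0 | 000[1]01B   read 1 → write 0, move →, go to p0
p0 | 0000[0]1B   read 0 → write B, move ←, go to p1
p1 | 000[0]B1B   read 0 → write 1, move →, go to p2
p2 | 0001[B]1B   read B → write 1, move ←, go to p0
p0 | 000[1]11B   read 1 → write 0, move →, go to p0
p0 | 0000[1]1B   read 1 → write 0, move →, go to p0
p0 | 00000[1]B   read 1 → write 0, move →, go to p0
p0 | 000000[B]   read B → write 1, move ←, go to p1
p1 | 00000[0]1   read 0 → write 1, move →, go to p2
p2 | 000001[1]   read 1 → write 1, move ←, go to p1
p1 | 00000[1]1   read 1 → write B, move →, go to pH
pH | 00000B[1]
M halts after 18 transitions.

18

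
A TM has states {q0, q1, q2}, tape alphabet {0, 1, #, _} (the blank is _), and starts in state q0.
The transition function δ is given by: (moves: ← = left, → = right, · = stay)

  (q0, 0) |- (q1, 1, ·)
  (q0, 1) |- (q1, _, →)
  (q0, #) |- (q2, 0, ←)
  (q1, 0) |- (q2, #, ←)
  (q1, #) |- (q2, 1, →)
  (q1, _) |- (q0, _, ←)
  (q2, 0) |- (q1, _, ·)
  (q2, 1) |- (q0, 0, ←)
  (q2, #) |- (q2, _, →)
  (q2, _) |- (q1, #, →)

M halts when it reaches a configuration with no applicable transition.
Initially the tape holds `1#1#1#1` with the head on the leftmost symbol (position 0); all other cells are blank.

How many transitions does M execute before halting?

q0 | [1]#1#1#1   read 1 → write _, move →, go to q1
q1 | _[#]1#1#1   read # → write 1, move →, go to q2
q2 | _1[1]#1#1   read 1 → write 0, move ←, go to q0
q0 | _[1]0#1#1   read 1 → write _, move →, go to q1
q1 | __[0]#1#1   read 0 → write #, move ←, go to q2
q2 | _[_]##1#1   read _ → write #, move →, go to q1
q1 | _#[#]#1#1   read # → write 1, move →, go to q2
q2 | _#1[#]1#1   read # → write _, move →, go to q2
q2 | _#1_[1]#1   read 1 → write 0, move ←, go to q0
q0 | _#1[_]0#1
M halts after 9 transitions.

9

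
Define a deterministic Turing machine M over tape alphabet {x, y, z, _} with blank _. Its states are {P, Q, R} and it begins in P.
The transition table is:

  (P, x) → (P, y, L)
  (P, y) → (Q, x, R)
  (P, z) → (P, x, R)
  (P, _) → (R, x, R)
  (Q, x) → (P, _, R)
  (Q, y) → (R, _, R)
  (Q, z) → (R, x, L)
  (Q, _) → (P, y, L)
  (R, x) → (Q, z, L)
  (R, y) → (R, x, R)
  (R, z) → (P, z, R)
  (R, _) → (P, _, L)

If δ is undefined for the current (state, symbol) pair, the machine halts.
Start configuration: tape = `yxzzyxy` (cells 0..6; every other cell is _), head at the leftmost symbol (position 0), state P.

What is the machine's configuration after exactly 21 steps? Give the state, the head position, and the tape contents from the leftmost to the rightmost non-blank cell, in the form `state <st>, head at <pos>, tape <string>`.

state R, head at 3, tape xxxyyyyy

state=P head=0 tape=[y]xzzyxy__   (P,y)→(Q,x,R)
state=Q head=1 tape=x[x]zzyxy__   (Q,x)→(P,_,R)
state=P head=2 tape=x_[z]zyxy__   (P,z)→(P,x,R)
state=P head=3 tape=x_x[z]yxy__   (P,z)→(P,x,R)
state=P head=4 tape=x_xx[y]xy__   (P,y)→(Q,x,R)
state=Q head=5 tape=x_xxx[x]y__   (Q,x)→(P,_,R)
state=P head=6 tape=x_xxx_[y]__   (P,y)→(Q,x,R)
state=Q head=7 tape=x_xxx_x[_]_   (Q,_)→(P,y,L)
state=P head=6 tape=x_xxx_[x]y_   (P,x)→(P,y,L)
state=P head=5 tape=x_xxx[_]yy_   (P,_)→(R,x,R)
state=R head=6 tape=x_xxxx[y]y_   (R,y)→(R,x,R)
state=R head=7 tape=x_xxxxx[y]_   (R,y)→(R,x,R)
state=R head=8 tape=x_xxxxxx[_]   (R,_)→(P,_,L)
state=P head=7 tape=x_xxxxx[x]_   (P,x)→(P,y,L)
state=P head=6 tape=x_xxxx[x]y_   (P,x)→(P,y,L)
state=P head=5 tape=x_xxx[x]yy_   (P,x)→(P,y,L)
state=P head=4 tape=x_xx[x]yyy_   (P,x)→(P,y,L)
state=P head=3 tape=x_x[x]yyyy_   (P,x)→(P,y,L)
state=P head=2 tape=x_[x]yyyyy_   (P,x)→(P,y,L)
state=P head=1 tape=x[_]yyyyyy_   (P,_)→(R,x,R)
state=R head=2 tape=xx[y]yyyyy_   (R,y)→(R,x,R)
state=R head=3 tape=xxx[y]yyyy_
After 21 steps: state R, head at 3, tape xxxyyyyy.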